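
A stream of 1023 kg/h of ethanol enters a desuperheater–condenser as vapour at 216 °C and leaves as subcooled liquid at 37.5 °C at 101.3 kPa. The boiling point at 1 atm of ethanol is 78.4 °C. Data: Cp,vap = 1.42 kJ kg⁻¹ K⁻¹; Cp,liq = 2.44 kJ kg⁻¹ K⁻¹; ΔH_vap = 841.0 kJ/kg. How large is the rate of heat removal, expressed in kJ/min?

Q_c = 19400 kJ/min

vapour 216→78.4 °C: -195.39 kJ/kg
condensation at 78.4 °C: -841 kJ/kg
liquid 78.4→37.5 °C: -99.796 kJ/kg
Δh = -195.39 + -841 + -99.796 = -1136.2 kJ/kg
Q = ṁ·Δh = 1023 kg/h × -1136.2 kJ/kg = -1.1623e+06 kJ/h
|Q| = 322.87 kW = 19372 kJ/min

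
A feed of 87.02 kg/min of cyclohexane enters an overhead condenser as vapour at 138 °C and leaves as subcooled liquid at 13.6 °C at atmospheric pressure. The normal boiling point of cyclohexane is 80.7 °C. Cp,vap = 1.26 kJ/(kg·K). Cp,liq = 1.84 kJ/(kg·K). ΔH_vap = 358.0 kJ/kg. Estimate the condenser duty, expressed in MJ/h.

vapour 138→80.7 °C: -72.198 kJ/kg
condensation at 80.7 °C: -358 kJ/kg
liquid 80.7→13.6 °C: -123.46 kJ/kg
Δh = -72.198 + -358 + -123.46 = -553.66 kJ/kg
Q = ṁ·Δh = 87.02 kg/min × -553.66 kJ/kg = -48180 kJ/min
|Q| = 802.99 kW = 2890.8 MJ/h

Q_c = 2890 MJ/h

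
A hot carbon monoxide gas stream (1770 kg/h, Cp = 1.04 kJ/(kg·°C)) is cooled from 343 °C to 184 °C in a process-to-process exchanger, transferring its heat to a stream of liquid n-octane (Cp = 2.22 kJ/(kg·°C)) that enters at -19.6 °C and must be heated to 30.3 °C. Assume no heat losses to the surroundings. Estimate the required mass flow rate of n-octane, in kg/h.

Heat released by hot stream: Q = 1770 × 1.04 × (343 − 184) = 292690 kJ/h
Energy balance on cold side (adiabatic exchanger): Q = ṁ_c·Cp_c·(T_c,out − T_c,in)
ṁ_c = 292690 / [2.22 × (30.3 − -19.6)] = 2642.1 kg/h

ṁ_c = 2640 kg/h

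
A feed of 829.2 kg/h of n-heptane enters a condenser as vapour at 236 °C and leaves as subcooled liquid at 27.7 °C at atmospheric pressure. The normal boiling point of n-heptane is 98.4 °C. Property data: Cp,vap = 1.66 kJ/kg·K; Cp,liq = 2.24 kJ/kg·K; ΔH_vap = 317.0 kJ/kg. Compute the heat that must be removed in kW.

Q_c = 162 kW

vapour 236→98.4 °C: -228.42 kJ/kg
condensation at 98.4 °C: -317 kJ/kg
liquid 98.4→27.7 °C: -158.37 kJ/kg
Δh = -228.42 + -317 + -158.37 = -703.78 kJ/kg
Q = ṁ·Δh = 829.2 kg/h × -703.78 kJ/kg = -583580 kJ/h
|Q| = 162.1 kW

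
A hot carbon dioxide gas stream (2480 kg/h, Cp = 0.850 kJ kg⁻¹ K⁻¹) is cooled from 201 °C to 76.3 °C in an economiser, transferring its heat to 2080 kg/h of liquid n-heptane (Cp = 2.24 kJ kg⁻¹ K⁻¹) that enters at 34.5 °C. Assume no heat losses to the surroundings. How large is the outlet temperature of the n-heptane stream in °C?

T_c,out = 90.9 °C

Heat released by hot stream: Q = 2480 × 0.850 × (201 − 76.3) = 262870 kJ/h
Energy balance on cold side (adiabatic exchanger): Q = ṁ_c·Cp_c·(T_c,out − T_c,in)
T_c,out = 34.5 + 262870/(2080 × 2.24) = 90.919 °C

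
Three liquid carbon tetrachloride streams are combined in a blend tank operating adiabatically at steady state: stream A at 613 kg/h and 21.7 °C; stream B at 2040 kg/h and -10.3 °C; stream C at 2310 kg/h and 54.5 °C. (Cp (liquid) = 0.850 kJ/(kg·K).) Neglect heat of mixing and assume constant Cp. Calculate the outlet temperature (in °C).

Adiabatic, steady state ⇒ Σ ṁᵢCp,ᵢ(T_out − Tᵢ) = 0
T_out = Σ ṁᵢCp,ᵢTᵢ / Σ ṁᵢCp,ᵢ
      = 100460 / 4218.6 = 23.813 °C

T_out = 23.8 °C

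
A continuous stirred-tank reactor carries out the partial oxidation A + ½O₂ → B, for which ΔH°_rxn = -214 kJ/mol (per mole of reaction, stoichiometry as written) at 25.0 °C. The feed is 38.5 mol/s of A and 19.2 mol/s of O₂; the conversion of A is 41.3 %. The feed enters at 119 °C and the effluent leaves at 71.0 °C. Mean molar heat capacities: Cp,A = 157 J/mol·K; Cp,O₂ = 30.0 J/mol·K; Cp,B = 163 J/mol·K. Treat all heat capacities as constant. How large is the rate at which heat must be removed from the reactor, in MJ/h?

Q_out = 13400 MJ/h

Extent of reaction ξ = 0.413 × 38.5 = 15.9 mol/s
Reaction term: ξ·ΔH°_rxn = 15.9 × -214 = -3402.7 kJ/s
Sensible, feed 119→25 °C: -622.33 kJ/s
Outlet flows (mol/s): A 22.599, O₂ 11.25, B 15.9
Sensible, products 25→71.0 °C: 297.96 kJ/s
Q = ΔH = -3727.1 kJ/s = -3727.1 kW
Heat removed = 13417 MJ/h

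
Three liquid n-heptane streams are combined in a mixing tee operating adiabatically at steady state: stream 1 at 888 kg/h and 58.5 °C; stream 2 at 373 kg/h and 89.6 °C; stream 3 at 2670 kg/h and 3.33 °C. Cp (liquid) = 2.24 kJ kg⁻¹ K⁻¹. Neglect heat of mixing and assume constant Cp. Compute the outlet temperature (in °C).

T_out = 24.0 °C

Energy balance with Q = 0: Σ ṁᵢCp,ᵢ(T_out − Tᵢ) = 0
T_out = Σ ṁᵢCp,ᵢTᵢ / Σ ṁᵢCp,ᵢ
      = 211140 / 8805.4 = 23.979 °C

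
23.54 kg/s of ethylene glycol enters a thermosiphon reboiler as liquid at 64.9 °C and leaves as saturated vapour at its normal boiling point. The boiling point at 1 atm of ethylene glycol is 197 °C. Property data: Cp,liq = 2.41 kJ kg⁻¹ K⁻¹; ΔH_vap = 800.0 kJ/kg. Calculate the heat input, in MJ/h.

liquid 64.9→197 °C: 318.36 kJ/kg
vaporisation at 197 °C: 800 kJ/kg
Δh = 318.36 + 800 = 1118.4 kJ/kg
Q = ṁ·Δh = 23.54 kg/s × 1118.4 kJ/kg = 26326 kJ/s
|Q| = 26326 kW = 94774 MJ/h

Q = 94800 MJ/h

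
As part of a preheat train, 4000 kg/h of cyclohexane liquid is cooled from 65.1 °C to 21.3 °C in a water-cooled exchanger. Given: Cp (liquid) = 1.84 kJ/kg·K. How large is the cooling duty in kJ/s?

Q_c = 89.5 kJ/s

Q = ṁ·Cp·ΔT = 4000 × 1.84 × (21.3 − 65.1) = -322370 kJ/h
Converting: 322370 / 3600 s = 89.547 kW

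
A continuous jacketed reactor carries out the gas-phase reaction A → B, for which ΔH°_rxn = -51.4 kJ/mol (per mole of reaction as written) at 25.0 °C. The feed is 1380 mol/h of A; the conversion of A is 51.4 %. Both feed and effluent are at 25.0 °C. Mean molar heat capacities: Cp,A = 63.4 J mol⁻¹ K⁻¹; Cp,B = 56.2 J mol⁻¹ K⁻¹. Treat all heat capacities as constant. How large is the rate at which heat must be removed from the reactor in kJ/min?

Q_out = 608 kJ/min

Extent of reaction ξ = 0.514 × 1380 = 709.32 mol/h
Reaction term: ξ·ΔH°_rxn = 709.32 × -51.4 = -36459 kJ/h
Q = ΔH = -36459 kJ/h = -10.128 kW
Heat removed = 607.65 kJ/min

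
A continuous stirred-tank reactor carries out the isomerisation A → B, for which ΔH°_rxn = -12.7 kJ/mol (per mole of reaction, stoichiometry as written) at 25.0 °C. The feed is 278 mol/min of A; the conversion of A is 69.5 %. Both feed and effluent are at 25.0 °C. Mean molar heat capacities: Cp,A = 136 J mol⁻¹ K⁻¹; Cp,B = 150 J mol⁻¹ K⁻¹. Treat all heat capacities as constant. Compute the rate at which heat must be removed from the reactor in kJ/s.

Extent of reaction ξ = 0.695 × 278 = 193.21 mol/min
Reaction term: ξ·ΔH°_rxn = 193.21 × -12.7 = -2453.8 kJ/min
Q = ΔH = -2453.8 kJ/min = -40.896 kW
Heat removed = 40.896 kJ/s

Q_out = 40.9 kJ/s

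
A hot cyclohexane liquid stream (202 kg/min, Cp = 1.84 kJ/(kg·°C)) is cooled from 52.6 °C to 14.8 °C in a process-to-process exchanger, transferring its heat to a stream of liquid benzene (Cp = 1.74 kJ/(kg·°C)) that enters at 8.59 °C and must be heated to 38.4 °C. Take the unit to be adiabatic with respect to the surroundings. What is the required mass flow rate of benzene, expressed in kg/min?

Heat released by hot stream: Q = 202 × 1.84 × (52.6 − 14.8) = 14050 kJ/min
Energy balance on cold side (adiabatic exchanger): Q = ṁ_c·Cp_c·(T_c,out − T_c,in)
ṁ_c = 14050 / [1.74 × (38.4 − 8.59)] = 270.86 kg/min

ṁ_c = 271 kg/min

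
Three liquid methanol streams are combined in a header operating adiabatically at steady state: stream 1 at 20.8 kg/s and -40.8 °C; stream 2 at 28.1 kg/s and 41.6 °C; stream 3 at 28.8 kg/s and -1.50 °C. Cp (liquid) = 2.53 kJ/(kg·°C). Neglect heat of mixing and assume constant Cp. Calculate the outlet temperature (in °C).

Energy balance with Q = 0: Σ ṁᵢCp,ᵢ(T_out − Tᵢ) = 0
T_out = Σ ṁᵢCp,ᵢTᵢ / Σ ṁᵢCp,ᵢ
      = 701.11 / 196.58 = 3.5665 °C

T_out = 3.57 °C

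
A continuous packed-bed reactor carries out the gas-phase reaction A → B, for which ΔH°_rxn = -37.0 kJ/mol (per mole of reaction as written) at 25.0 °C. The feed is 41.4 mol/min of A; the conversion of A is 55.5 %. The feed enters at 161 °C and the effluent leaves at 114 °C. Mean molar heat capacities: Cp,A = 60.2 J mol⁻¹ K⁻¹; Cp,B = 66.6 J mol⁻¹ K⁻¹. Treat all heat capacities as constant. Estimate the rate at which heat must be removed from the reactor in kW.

Extent of reaction ξ = 0.555 × 41.4 = 22.977 mol/min
Reaction term: ξ·ΔH°_rxn = 22.977 × -37.0 = -850.15 kJ/min
Sensible, feed 161→25 °C: -338.95 kJ/min
Outlet flows (mol/min): A 18.423, B 22.977
Sensible, products 25→114 °C: 234.9 kJ/min
Q = ΔH = -954.2 kJ/min = -15.903 kW
Heat removed = 15.903 kW

Q_out = 15.9 kW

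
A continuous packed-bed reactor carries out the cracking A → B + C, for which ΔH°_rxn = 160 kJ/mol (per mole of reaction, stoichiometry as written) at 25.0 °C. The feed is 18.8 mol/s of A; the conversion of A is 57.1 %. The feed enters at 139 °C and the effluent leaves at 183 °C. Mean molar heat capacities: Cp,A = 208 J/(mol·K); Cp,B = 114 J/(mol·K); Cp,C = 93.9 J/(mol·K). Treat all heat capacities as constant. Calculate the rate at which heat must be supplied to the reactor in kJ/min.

Extent of reaction ξ = 0.571 × 18.8 = 10.735 mol/s
Reaction term: ξ·ΔH°_rxn = 10.735 × 160 = 1717.6 kJ/s
Sensible, feed 139→25 °C: -445.79 kJ/s
Outlet flows (mol/s): A 8.0652, B 10.735, C 10.735
Sensible, products 25→183 °C: 617.67 kJ/s
Q = ΔH = 1889.5 kJ/s = 1889.5 kW
Heat supplied = 113370 kJ/min

Q_in = 113000 kJ/min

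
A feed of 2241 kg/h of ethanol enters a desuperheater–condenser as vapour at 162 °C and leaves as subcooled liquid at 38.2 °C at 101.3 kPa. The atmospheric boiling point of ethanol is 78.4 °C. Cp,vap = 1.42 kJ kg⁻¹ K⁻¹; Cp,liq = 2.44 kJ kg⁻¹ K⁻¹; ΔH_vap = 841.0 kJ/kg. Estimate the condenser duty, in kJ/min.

Q_c = 39500 kJ/min

vapour 162→78.4 °C: -118.71 kJ/kg
condensation at 78.4 °C: -841 kJ/kg
liquid 78.4→38.2 °C: -98.088 kJ/kg
Δh = -118.71 + -841 + -98.088 = -1057.8 kJ/kg
Q = ṁ·Δh = 2241 kg/h × -1057.8 kJ/kg = -2.3705e+06 kJ/h
|Q| = 658.48 kW = 39509 kJ/min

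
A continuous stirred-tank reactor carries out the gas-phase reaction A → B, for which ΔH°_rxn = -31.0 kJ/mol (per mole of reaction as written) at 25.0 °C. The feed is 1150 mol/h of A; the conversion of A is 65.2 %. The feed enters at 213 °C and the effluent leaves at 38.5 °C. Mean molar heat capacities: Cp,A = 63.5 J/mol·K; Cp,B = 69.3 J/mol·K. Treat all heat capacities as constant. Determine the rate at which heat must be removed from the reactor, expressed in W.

Extent of reaction ξ = 0.652 × 1150 = 749.8 mol/h
Reaction term: ξ·ΔH°_rxn = 749.8 × -31.0 = -23244 kJ/h
Sensible, feed 213→25 °C: -13729 kJ/h
Outlet flows (mol/h): A 400.2, B 749.8
Sensible, products 25→38.5 °C: 1044.5 kJ/h
Q = ΔH = -35928 kJ/h = -9.98 kW
Heat removed = 9980 W

Q_out = 9980 W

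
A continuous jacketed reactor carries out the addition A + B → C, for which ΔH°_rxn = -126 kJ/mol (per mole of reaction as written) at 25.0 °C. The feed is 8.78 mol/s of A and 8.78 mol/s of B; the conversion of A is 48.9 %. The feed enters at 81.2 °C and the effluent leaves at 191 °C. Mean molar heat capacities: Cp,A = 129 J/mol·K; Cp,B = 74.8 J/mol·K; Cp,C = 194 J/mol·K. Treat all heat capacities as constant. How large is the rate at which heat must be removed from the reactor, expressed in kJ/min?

Extent of reaction ξ = 0.489 × 8.78 = 4.2934 mol/s
Reaction term: ξ·ΔH°_rxn = 4.2934 × -126 = -540.97 kJ/s
Sensible, feed 81.2→25 °C: -100.56 kJ/s
Outlet flows (mol/s): A 4.4866, B 4.4866, C 4.2934
Sensible, products 25→191 °C: 290.05 kJ/s
Q = ΔH = -351.48 kJ/s = -351.48 kW
Heat removed = 21089 kJ/min

Q_out = 21100 kJ/min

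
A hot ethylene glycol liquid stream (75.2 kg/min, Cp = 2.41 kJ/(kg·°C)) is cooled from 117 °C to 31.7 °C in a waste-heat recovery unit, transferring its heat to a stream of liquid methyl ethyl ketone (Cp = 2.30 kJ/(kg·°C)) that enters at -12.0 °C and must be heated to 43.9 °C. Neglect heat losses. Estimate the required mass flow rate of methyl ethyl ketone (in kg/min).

ṁ_c = 120 kg/min

Heat released by hot stream: Q = 75.2 × 2.41 × (117 − 31.7) = 15459 kJ/min
Energy balance on cold side (adiabatic exchanger): Q = ṁ_c·Cp_c·(T_c,out − T_c,in)
ṁ_c = 15459 / [2.30 × (43.9 − -12.0)] = 120.24 kg/min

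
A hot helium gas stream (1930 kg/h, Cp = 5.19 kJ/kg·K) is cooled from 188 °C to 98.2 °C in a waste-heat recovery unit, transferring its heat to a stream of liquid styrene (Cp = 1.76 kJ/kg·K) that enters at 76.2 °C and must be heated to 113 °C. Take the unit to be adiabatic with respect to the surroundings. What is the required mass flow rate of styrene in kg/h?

Heat released by hot stream: Q = 1930 × 5.19 × (188 − 98.2) = 899500 kJ/h
Energy balance on cold side (adiabatic exchanger): Q = ṁ_c·Cp_c·(T_c,out − T_c,in)
ṁ_c = 899500 / [1.76 × (113 − 76.2)] = 13888 kg/h

ṁ_c = 13900 kg/h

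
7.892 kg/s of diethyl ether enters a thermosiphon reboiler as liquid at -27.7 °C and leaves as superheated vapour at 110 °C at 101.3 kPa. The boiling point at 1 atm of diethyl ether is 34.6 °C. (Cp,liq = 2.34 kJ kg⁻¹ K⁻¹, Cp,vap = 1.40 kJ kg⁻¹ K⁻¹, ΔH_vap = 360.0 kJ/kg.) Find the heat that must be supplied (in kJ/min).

liquid -27.7→34.6 °C: 145.78 kJ/kg
vaporisation at 34.6 °C: 360 kJ/kg
vapour 34.6→110 °C: 105.56 kJ/kg
Δh = 145.78 + 360 + 105.56 = 611.34 kJ/kg
Q = ṁ·Δh = 7.892 kg/s × 611.34 kJ/kg = 4824.7 kJ/s
|Q| = 4824.7 kW = 289480 kJ/min

Q = 289000 kJ/min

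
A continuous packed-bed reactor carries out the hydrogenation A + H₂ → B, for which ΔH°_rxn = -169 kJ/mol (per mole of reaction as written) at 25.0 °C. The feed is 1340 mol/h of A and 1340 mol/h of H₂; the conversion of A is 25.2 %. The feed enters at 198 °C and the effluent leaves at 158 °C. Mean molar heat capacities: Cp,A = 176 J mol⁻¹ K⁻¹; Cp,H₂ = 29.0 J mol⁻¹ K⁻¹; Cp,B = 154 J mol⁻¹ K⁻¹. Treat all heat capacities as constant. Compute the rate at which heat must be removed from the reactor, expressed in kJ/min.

Q_out = 1170 kJ/min

Extent of reaction ξ = 0.252 × 1340 = 337.68 mol/h
Reaction term: ξ·ΔH°_rxn = 337.68 × -169 = -57068 kJ/h
Sensible, feed 198→25 °C: -47523 kJ/h
Outlet flows (mol/h): A 1002.3, H₂ 1002.3, B 337.68
Sensible, products 25→158 °C: 34245 kJ/h
Q = ΔH = -70346 kJ/h = -19.541 kW
Heat removed = 1172.4 kJ/min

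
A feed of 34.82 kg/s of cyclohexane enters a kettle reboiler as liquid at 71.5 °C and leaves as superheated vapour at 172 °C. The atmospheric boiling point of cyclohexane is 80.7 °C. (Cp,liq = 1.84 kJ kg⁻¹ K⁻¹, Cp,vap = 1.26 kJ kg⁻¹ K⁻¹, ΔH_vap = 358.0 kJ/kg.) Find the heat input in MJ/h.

Q = 61400 MJ/h

liquid 71.5→80.7 °C: 16.928 kJ/kg
vaporisation at 80.7 °C: 358 kJ/kg
vapour 80.7→172 °C: 115.04 kJ/kg
Δh = 16.928 + 358 + 115.04 = 489.97 kJ/kg
Q = ṁ·Δh = 34.82 kg/s × 489.97 kJ/kg = 17061 kJ/s
|Q| = 17061 kW = 61418 MJ/h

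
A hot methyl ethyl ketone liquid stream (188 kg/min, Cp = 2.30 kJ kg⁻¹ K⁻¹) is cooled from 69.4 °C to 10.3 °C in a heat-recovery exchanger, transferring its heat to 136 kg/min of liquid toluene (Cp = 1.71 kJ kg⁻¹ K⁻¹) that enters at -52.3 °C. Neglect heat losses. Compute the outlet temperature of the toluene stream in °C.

Heat released by hot stream: Q = 188 × 2.30 × (69.4 − 10.3) = 25555 kJ/min
Energy balance on cold side (adiabatic exchanger): Q = ṁ_c·Cp_c·(T_c,out − T_c,in)
T_c,out = -52.3 + 25555/(136 × 1.71) = 57.585 °C

T_c,out = 57.6 °C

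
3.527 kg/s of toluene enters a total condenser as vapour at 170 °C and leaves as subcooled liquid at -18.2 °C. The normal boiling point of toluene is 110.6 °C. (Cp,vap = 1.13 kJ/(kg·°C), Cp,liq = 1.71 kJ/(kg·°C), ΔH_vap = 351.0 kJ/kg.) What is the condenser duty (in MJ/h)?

vapour 170→110.6 °C: -67.122 kJ/kg
condensation at 110.6 °C: -351 kJ/kg
liquid 110.6→-18.2 °C: -220.25 kJ/kg
Δh = -67.122 + -351 + -220.25 = -638.37 kJ/kg
Q = ṁ·Δh = 3.527 kg/s × -638.37 kJ/kg = -2251.5 kJ/s
|Q| = 2251.5 kW = 8105.5 MJ/h

Q_c = 8110 MJ/h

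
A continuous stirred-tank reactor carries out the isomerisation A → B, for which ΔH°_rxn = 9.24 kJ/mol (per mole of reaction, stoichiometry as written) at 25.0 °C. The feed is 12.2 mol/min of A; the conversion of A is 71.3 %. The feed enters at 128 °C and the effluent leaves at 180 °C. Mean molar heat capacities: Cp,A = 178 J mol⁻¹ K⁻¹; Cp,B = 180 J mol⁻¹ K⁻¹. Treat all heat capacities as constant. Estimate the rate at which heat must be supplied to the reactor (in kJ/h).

Extent of reaction ξ = 0.713 × 12.2 = 8.6986 mol/min
Reaction term: ξ·ΔH°_rxn = 8.6986 × 9.24 = 80.375 kJ/min
Sensible, feed 128→25 °C: -223.67 kJ/min
Outlet flows (mol/min): A 3.5014, B 8.6986
Sensible, products 25→180 °C: 339.29 kJ/min
Q = ΔH = 195.99 kJ/min = 3.2666 kW
Heat supplied = 11760 kJ/h

Q_in = 11800 kJ/h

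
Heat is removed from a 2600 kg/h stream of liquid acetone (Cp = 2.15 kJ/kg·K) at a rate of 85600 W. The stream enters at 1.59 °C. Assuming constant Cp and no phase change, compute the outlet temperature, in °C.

T_out = -53.5 °C

Q = 85600 W = 308160 kJ/h
ΔT = Q/(ṁ·Cp) = 308160/(2600×2.15) = 55.127 K
T_out = 1.59 − 55.127 = -53.537 °C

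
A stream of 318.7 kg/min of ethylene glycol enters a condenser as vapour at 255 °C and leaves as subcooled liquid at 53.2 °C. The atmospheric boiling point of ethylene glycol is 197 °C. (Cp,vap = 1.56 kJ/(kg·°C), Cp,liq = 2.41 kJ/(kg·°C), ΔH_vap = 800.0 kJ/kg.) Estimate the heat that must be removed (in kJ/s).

vapour 255→197 °C: -90.48 kJ/kg
condensation at 197 °C: -800 kJ/kg
liquid 197→53.2 °C: -346.56 kJ/kg
Δh = -90.48 + -800 + -346.56 = -1237 kJ/kg
Q = ṁ·Δh = 318.7 kg/min × -1237 kJ/kg = -394240 kJ/min
|Q| = 6570.7 kW

Q_c = 6570 kJ/s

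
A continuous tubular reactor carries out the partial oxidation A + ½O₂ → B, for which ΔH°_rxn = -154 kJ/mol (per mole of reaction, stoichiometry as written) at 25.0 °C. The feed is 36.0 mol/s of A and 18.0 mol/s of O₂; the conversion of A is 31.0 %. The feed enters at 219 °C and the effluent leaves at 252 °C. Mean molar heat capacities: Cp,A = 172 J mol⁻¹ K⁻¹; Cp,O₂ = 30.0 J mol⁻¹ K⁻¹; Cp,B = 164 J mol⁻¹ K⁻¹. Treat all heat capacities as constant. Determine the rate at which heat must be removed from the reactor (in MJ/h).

Extent of reaction ξ = 0.310 × 36.0 = 11.16 mol/s
Reaction term: ξ·ΔH°_rxn = 11.16 × -154 = -1718.6 kJ/s
Sensible, feed 219→25 °C: -1306 kJ/s
Outlet flows (mol/s): A 24.84, O₂ 12.42, B 11.16
Sensible, products 25→252 °C: 1469.9 kJ/s
Q = ΔH = -1554.8 kJ/s = -1554.8 kW
Heat removed = 5597.1 MJ/h

Q_out = 5600 MJ/h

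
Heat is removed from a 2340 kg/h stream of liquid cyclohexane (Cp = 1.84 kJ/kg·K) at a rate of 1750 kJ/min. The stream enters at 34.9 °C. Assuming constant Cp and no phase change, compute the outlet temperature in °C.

T_out = 10.5 °C

Q = 1750 kJ/min = 105000 kJ/h
ΔT = Q/(ṁ·Cp) = 105000/(2340×1.84) = 24.387 K
T_out = 34.9 − 24.387 = 10.513 °C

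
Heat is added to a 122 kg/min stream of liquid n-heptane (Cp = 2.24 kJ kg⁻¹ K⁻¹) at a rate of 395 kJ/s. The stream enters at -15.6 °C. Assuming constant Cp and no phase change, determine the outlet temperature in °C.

Q = 395 kJ/s = 23700 kJ/min
ΔT = Q/(ṁ·Cp) = 23700/(122×2.24) = 86.724 K
T_out = -15.6 + 86.724 = 71.124 °C

T_out = 71.1 °C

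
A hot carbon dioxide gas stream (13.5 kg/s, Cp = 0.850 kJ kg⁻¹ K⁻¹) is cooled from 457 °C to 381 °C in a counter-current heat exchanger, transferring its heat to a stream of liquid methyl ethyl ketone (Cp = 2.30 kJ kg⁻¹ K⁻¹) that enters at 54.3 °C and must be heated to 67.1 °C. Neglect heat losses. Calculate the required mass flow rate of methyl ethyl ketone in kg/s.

ṁ_c = 29.6 kg/s

Heat released by hot stream: Q = 13.5 × 0.850 × (457 − 381) = 872.1 kJ/s
Energy balance on cold side (adiabatic exchanger): Q = ṁ_c·Cp_c·(T_c,out − T_c,in)
ṁ_c = 872.1 / [2.30 × (67.1 − 54.3)] = 29.623 kg/s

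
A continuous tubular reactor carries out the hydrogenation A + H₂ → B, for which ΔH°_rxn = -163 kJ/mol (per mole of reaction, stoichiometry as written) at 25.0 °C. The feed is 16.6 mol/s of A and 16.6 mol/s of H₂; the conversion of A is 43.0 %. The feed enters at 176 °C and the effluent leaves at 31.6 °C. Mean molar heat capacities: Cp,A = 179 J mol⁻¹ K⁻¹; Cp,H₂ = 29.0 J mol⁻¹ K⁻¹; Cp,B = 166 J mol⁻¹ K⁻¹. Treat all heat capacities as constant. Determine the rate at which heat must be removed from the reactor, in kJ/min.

Q_out = 99800 kJ/min

Extent of reaction ξ = 0.430 × 16.6 = 7.138 mol/s
Reaction term: ξ·ΔH°_rxn = 7.138 × -163 = -1163.5 kJ/s
Sensible, feed 176→25 °C: -521.37 kJ/s
Outlet flows (mol/s): A 9.462, H₂ 9.462, B 7.138
Sensible, products 25→31.6 °C: 20.81 kJ/s
Q = ΔH = -1664.1 kJ/s = -1664.1 kW
Heat removed = 99843 kJ/min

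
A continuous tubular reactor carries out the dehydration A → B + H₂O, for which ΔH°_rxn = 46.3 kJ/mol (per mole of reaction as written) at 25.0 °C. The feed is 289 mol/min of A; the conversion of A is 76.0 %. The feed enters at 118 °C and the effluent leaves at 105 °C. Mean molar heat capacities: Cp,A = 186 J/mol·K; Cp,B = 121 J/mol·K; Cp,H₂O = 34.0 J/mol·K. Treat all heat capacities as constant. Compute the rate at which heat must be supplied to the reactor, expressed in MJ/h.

Extent of reaction ξ = 0.760 × 289 = 219.64 mol/min
Reaction term: ξ·ΔH°_rxn = 219.64 × 46.3 = 10169 kJ/min
Sensible, feed 118→25 °C: -4999.1 kJ/min
Outlet flows (mol/min): A 69.36, B 219.64, H₂O 219.64
Sensible, products 25→105 °C: 3755.6 kJ/min
Q = ΔH = 8925.8 kJ/min = 148.76 kW
Heat supplied = 535.55 MJ/h

Q_in = 536 MJ/h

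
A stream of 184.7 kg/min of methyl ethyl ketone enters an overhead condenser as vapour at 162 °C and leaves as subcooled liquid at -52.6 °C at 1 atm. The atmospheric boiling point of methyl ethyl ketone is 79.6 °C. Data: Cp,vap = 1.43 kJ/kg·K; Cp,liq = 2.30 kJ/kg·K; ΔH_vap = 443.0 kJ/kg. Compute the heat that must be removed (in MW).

Q_c = 2.66 MW

vapour 162→79.6 °C: -117.83 kJ/kg
condensation at 79.6 °C: -443 kJ/kg
liquid 79.6→-52.6 °C: -304.06 kJ/kg
Δh = -117.83 + -443 + -304.06 = -864.89 kJ/kg
Q = ṁ·Δh = 184.7 kg/min × -864.89 kJ/kg = -159750 kJ/min
|Q| = 2662.4 kW = 2.6624 MW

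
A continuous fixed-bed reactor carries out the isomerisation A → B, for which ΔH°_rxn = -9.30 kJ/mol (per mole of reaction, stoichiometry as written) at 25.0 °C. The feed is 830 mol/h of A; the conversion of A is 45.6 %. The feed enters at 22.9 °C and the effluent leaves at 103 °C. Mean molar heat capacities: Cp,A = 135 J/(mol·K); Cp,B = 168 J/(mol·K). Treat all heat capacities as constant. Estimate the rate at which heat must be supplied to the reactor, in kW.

Q_in = 1.79 kW

Extent of reaction ξ = 0.456 × 830 = 378.48 mol/h
Reaction term: ξ·ΔH°_rxn = 378.48 × -9.30 = -3519.9 kJ/h
Sensible, feed 22.9→25 °C: 235.31 kJ/h
Outlet flows (mol/h): A 451.52, B 378.48
Sensible, products 25→103 °C: 9714.1 kJ/h
Q = ΔH = 6429.5 kJ/h = 1.786 kW
Heat supplied = 1.786 kW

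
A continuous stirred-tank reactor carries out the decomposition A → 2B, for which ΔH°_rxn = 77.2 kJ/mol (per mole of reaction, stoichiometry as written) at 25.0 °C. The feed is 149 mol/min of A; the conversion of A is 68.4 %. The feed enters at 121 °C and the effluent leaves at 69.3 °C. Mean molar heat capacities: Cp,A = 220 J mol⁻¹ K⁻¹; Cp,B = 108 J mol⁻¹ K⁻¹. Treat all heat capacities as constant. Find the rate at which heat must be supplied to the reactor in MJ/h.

Q_in = 369 MJ/h

Extent of reaction ξ = 0.684 × 149 = 101.92 mol/min
Reaction term: ξ·ΔH°_rxn = 101.92 × 77.2 = 7867.9 kJ/min
Sensible, feed 121→25 °C: -3146.9 kJ/min
Outlet flows (mol/min): A 47.084, B 203.83
Sensible, products 25→69.3 °C: 1434.1 kJ/min
Q = ΔH = 6155.1 kJ/min = 102.59 kW
Heat supplied = 369.31 MJ/h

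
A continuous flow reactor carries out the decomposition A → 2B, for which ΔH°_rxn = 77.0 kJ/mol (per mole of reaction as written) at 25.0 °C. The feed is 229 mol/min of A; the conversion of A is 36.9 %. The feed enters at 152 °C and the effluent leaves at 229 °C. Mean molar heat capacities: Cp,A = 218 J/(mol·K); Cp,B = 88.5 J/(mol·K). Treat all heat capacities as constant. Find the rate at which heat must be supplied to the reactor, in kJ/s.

Q_in = 161 kJ/s

Extent of reaction ξ = 0.369 × 229 = 84.501 mol/min
Reaction term: ξ·ΔH°_rxn = 84.501 × 77.0 = 6506.6 kJ/min
Sensible, feed 152→25 °C: -6340.1 kJ/min
Outlet flows (mol/min): A 144.5, B 169
Sensible, products 25→229 °C: 9477.3 kJ/min
Q = ΔH = 9643.8 kJ/min = 160.73 kW
Heat supplied = 160.73 kJ/s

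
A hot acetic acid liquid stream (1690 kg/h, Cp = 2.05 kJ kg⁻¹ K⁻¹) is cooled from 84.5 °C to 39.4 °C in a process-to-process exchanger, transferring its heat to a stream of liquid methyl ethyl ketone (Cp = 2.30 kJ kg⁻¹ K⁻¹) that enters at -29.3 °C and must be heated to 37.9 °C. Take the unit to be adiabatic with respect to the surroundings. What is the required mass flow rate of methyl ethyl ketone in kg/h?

Heat released by hot stream: Q = 1690 × 2.05 × (84.5 − 39.4) = 156250 kJ/h
Energy balance on cold side (adiabatic exchanger): Q = ṁ_c·Cp_c·(T_c,out − T_c,in)
ṁ_c = 156250 / [2.30 × (37.9 − -29.3)] = 1010.9 kg/h

ṁ_c = 1010 kg/h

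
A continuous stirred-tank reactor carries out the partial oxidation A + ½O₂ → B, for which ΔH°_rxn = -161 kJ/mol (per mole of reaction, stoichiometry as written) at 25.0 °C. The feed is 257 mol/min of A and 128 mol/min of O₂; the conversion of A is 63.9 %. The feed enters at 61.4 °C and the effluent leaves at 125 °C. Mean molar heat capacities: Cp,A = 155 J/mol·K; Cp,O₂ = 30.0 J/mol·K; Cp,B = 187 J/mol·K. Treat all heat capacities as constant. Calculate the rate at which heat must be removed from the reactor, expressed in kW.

Q_out = 390 kW

Extent of reaction ξ = 0.639 × 257 = 164.22 mol/min
Reaction term: ξ·ΔH°_rxn = 164.22 × -161 = -26440 kJ/min
Sensible, feed 61.4→25 °C: -1589.8 kJ/min
Outlet flows (mol/min): A 92.777, O₂ 45.888, B 164.22
Sensible, products 25→125 °C: 4646.7 kJ/min
Q = ΔH = -23383 kJ/min = -389.72 kW
Heat removed = 389.72 kW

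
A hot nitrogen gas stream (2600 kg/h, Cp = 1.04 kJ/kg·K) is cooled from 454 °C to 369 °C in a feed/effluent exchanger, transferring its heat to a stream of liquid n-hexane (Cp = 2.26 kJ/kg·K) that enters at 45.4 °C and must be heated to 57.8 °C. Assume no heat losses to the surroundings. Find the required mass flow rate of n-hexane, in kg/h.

Heat released by hot stream: Q = 2600 × 1.04 × (454 − 369) = 229840 kJ/h
Energy balance on cold side (adiabatic exchanger): Q = ṁ_c·Cp_c·(T_c,out − T_c,in)
ṁ_c = 229840 / [2.26 × (57.8 − 45.4)] = 8201.5 kg/h

ṁ_c = 8200 kg/h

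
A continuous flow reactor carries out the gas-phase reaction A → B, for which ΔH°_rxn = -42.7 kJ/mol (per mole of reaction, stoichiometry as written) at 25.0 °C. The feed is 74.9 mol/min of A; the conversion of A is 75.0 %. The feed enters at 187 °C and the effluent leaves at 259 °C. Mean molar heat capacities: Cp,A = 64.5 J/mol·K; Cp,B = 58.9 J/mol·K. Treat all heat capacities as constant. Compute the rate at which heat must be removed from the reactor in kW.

Extent of reaction ξ = 0.750 × 74.9 = 56.175 mol/min
Reaction term: ξ·ΔH°_rxn = 56.175 × -42.7 = -2398.7 kJ/min
Sensible, feed 187→25 °C: -782.63 kJ/min
Outlet flows (mol/min): A 18.725, B 56.175
Sensible, products 25→259 °C: 1056.9 kJ/min
Q = ΔH = -2124.4 kJ/min = -35.407 kW
Heat removed = 35.407 kW

Q_out = 35.4 kW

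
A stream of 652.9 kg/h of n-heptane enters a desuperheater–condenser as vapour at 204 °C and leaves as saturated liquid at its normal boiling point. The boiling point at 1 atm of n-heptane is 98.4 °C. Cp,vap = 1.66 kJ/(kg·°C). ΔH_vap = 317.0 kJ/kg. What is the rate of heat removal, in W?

vapour 204→98.4 °C: -175.3 kJ/kg
condensation at 98.4 °C: -317 kJ/kg
Δh = -175.3 + -317 = -492.3 kJ/kg
Q = ṁ·Δh = 652.9 kg/h × -492.3 kJ/kg = -321420 kJ/h
|Q| = 89.283 kW = 89283 W

Q_c = 89300 W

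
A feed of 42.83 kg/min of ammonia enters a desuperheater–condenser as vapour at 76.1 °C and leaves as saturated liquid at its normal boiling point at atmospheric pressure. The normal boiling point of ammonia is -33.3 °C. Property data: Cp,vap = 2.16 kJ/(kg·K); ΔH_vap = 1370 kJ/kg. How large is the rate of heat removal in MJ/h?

Q_c = 4130 MJ/h

vapour 76.1→-33.3 °C: -236.3 kJ/kg
condensation at -33.3 °C: -1370 kJ/kg
Δh = -236.3 + -1370 = -1606.3 kJ/kg
Q = ṁ·Δh = 42.83 kg/min × -1606.3 kJ/kg = -68798 kJ/min
|Q| = 1146.6 kW = 4127.9 MJ/h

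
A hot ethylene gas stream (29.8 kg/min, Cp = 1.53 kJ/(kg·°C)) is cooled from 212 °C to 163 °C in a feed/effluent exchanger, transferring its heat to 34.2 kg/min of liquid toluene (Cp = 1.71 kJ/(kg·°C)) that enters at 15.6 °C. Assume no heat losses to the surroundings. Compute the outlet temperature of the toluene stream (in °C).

Heat released by hot stream: Q = 29.8 × 1.53 × (212 − 163) = 2234.1 kJ/min
Energy balance on cold side (adiabatic exchanger): Q = ṁ_c·Cp_c·(T_c,out − T_c,in)
T_c,out = 15.6 + 2234.1/(34.2 × 1.71) = 53.802 °C

T_c,out = 53.8 °C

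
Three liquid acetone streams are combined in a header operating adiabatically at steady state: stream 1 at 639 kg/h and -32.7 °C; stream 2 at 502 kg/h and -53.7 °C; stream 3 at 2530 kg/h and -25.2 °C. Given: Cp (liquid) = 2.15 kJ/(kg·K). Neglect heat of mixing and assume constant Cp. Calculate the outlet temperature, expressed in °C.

T_out = -30.4 °C

Adiabatic, steady state ⇒ Σ ṁᵢCp,ᵢ(T_out − Tᵢ) = 0
T_out = Σ ṁᵢCp,ᵢTᵢ / Σ ṁᵢCp,ᵢ
      = -239960 / 7892.6 = -30.403 °C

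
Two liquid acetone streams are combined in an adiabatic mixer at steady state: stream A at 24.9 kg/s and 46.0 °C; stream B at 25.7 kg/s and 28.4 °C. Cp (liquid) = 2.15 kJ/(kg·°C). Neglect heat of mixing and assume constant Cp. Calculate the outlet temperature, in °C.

T_out = 37.1 °C

Energy balance with Q = 0: Σ ṁᵢCp,ᵢ(T_out − Tᵢ) = 0
T_out = Σ ṁᵢCp,ᵢTᵢ / Σ ṁᵢCp,ᵢ
      = 4031.9 / 108.79 = 37.061 °C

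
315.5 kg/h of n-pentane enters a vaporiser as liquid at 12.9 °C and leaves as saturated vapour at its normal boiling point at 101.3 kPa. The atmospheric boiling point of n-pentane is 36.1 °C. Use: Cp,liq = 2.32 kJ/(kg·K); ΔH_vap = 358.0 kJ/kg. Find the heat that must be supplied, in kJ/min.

liquid 12.9→36.1 °C: 53.824 kJ/kg
vaporisation at 36.1 °C: 358 kJ/kg
Δh = 53.824 + 358 = 411.82 kJ/kg
Q = ṁ·Δh = 315.5 kg/h × 411.82 kJ/kg = 129930 kJ/h
|Q| = 36.092 kW = 2165.5 kJ/min

Q = 2170 kJ/min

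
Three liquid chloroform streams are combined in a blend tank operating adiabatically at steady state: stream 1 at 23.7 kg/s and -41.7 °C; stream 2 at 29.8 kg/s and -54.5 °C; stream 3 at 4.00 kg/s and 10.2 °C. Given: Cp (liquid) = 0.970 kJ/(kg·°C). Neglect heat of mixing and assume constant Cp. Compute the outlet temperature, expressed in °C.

T_out = -44.7 °C

No heat crosses the boundary, so H_out = H_in.
Σ ṁᵢCp,ᵢTᵢ = 23.7×0.970×-41.7 + 29.8×0.970×-54.5 + 4.00×0.970×10.2 = -2494.4
Σ ṁᵢCp,ᵢ = 23.7×0.970 + 29.8×0.970 + 4.00×0.970 = 55.775
T_out = -2494.4 / 55.775 = -44.723 °C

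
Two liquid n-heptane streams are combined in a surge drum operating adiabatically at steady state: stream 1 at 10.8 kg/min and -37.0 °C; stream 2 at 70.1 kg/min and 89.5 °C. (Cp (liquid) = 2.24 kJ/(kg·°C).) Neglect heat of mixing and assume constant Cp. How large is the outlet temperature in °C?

T_out = 72.6 °C

Energy balance with Q = 0: Σ ṁᵢCp,ᵢ(T_out − Tᵢ) = 0
T_out = Σ ṁᵢCp,ᵢTᵢ / Σ ṁᵢCp,ᵢ
      = 13159 / 181.22 = 72.612 °C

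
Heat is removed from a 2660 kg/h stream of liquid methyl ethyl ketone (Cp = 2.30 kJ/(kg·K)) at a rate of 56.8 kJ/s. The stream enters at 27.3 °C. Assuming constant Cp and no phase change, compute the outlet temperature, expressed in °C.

T_out = -6.12 °C

Q = 56.8 kJ/s = 204480 kJ/h
ΔT = Q/(ṁ·Cp) = 204480/(2660×2.30) = 33.423 K
T_out = 27.3 − 33.423 = -6.1227 °C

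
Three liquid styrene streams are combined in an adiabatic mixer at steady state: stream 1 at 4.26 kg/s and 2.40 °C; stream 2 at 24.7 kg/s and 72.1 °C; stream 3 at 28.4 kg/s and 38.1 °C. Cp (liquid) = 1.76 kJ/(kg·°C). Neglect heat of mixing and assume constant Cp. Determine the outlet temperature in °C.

Adiabatic, steady state ⇒ Σ ṁᵢCp,ᵢ(T_out − Tᵢ) = 0
T_out = Σ ṁᵢCp,ᵢTᵢ / Σ ṁᵢCp,ᵢ
      = 5056.7 / 100.95 = 50.09 °C

T_out = 50.1 °C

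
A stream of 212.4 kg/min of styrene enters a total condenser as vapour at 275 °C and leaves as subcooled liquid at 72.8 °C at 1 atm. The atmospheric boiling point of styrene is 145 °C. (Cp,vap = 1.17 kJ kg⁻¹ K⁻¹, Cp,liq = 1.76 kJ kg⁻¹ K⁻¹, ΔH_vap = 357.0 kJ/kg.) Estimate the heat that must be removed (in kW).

vapour 275→145 °C: -152.1 kJ/kg
condensation at 145 °C: -357 kJ/kg
liquid 145→72.8 °C: -127.07 kJ/kg
Δh = -152.1 + -357 + -127.07 = -636.17 kJ/kg
Q = ṁ·Δh = 212.4 kg/min × -636.17 kJ/kg = -135120 kJ/min
|Q| = 2252 kW

Q_c = 2250 kW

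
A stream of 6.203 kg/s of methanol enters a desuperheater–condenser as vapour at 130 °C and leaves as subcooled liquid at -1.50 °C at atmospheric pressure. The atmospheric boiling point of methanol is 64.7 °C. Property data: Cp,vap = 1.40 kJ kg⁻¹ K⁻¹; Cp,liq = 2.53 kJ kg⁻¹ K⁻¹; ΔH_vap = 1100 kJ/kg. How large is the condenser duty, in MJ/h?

Q_c = 30300 MJ/h

vapour 130→64.7 °C: -91.42 kJ/kg
condensation at 64.7 °C: -1100 kJ/kg
liquid 64.7→-1.50 °C: -167.49 kJ/kg
Δh = -91.42 + -1100 + -167.49 = -1358.9 kJ/kg
Q = ṁ·Δh = 6.203 kg/s × -1358.9 kJ/kg = -8429.3 kJ/s
|Q| = 8429.3 kW = 30345 MJ/h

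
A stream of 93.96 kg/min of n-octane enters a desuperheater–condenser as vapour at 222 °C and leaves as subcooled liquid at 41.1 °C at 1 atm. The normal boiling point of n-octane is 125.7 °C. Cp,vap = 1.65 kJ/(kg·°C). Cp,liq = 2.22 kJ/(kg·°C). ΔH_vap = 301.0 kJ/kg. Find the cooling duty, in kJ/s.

vapour 222→125.7 °C: -158.89 kJ/kg
condensation at 125.7 °C: -301 kJ/kg
liquid 125.7→41.1 °C: -187.81 kJ/kg
Δh = -158.89 + -301 + -187.81 = -647.71 kJ/kg
Q = ṁ·Δh = 93.96 kg/min × -647.71 kJ/kg = -60859 kJ/min
|Q| = 1014.3 kW

Q_c = 1010 kJ/s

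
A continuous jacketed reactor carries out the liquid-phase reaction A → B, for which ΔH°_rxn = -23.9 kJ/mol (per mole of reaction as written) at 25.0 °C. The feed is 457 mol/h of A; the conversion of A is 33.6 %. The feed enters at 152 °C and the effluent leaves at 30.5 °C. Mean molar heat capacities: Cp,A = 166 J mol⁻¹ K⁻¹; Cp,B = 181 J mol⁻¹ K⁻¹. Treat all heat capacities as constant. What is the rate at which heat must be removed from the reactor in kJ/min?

Q_out = 215 kJ/min

Extent of reaction ξ = 0.336 × 457 = 153.55 mol/h
Reaction term: ξ·ΔH°_rxn = 153.55 × -23.9 = -3669.9 kJ/h
Sensible, feed 152→25 °C: -9634.5 kJ/h
Outlet flows (mol/h): A 303.45, B 153.55
Sensible, products 25→30.5 °C: 429.91 kJ/h
Q = ΔH = -12874 kJ/h = -3.5762 kW
Heat removed = 214.57 kJ/min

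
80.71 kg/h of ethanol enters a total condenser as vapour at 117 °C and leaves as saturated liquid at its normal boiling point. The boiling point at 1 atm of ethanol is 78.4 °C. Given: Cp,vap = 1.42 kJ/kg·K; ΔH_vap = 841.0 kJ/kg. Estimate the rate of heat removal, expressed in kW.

Q_c = 20.1 kW

vapour 117→78.4 °C: -54.812 kJ/kg
condensation at 78.4 °C: -841 kJ/kg
Δh = -54.812 + -841 = -895.81 kJ/kg
Q = ṁ·Δh = 80.71 kg/h × -895.81 kJ/kg = -72301 kJ/h
|Q| = 20.084 kW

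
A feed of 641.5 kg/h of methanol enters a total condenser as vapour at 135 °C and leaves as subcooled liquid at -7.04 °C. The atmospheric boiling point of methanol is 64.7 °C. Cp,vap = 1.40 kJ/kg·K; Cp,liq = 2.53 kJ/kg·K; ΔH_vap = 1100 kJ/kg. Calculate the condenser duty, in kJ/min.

vapour 135→64.7 °C: -98.42 kJ/kg
condensation at 64.7 °C: -1100 kJ/kg
liquid 64.7→-7.04 °C: -181.5 kJ/kg
Δh = -98.42 + -1100 + -181.5 = -1379.9 kJ/kg
Q = ṁ·Δh = 641.5 kg/h × -1379.9 kJ/kg = -885220 kJ/h
|Q| = 245.89 kW = 14754 kJ/min

Q_c = 14800 kJ/min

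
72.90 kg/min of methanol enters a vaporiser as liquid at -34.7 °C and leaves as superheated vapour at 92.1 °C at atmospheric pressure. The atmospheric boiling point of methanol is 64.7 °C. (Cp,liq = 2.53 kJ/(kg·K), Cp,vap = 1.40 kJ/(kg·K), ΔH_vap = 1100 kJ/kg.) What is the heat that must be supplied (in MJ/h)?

Q = 6080 MJ/h

liquid -34.7→64.7 °C: 251.48 kJ/kg
vaporisation at 64.7 °C: 1100 kJ/kg
vapour 64.7→92.1 °C: 38.36 kJ/kg
Δh = 251.48 + 1100 + 38.36 = 1389.8 kJ/kg
Q = ṁ·Δh = 72.90 kg/min × 1389.8 kJ/kg = 101320 kJ/min
|Q| = 1688.7 kW = 6079.2 MJ/h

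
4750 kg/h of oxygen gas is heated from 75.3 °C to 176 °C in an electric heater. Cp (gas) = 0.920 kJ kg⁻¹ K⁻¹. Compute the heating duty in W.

Q = ṁ·Cp·ΔT = 4750 × 0.920 × (176 − 75.3) = 440060 kJ/h
Converting: 440060 / 3600 s = 122.24 kW
Heating duty = 122240 W

Q = 122000 W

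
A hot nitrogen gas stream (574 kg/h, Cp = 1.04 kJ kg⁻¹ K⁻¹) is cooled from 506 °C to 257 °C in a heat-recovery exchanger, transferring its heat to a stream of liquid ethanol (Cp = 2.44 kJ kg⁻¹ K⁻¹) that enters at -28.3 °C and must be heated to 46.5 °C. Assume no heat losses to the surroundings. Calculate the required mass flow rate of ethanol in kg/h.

ṁ_c = 814 kg/h

Heat released by hot stream: Q = 574 × 1.04 × (506 − 257) = 148640 kJ/h
Energy balance on cold side (adiabatic exchanger): Q = ṁ_c·Cp_c·(T_c,out − T_c,in)
ṁ_c = 148640 / [2.44 × (46.5 − -28.3)] = 814.43 kg/h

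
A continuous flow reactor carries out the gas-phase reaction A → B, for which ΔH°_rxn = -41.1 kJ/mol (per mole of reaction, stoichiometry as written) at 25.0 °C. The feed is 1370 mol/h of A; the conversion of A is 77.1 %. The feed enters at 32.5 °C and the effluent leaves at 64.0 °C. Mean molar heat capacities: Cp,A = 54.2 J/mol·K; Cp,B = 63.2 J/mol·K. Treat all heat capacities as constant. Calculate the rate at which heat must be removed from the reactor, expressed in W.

Extent of reaction ξ = 0.771 × 1370 = 1056.3 mol/h
Reaction term: ξ·ΔH°_rxn = 1056.3 × -41.1 = -43413 kJ/h
Sensible, feed 32.5→25 °C: -556.9 kJ/h
Outlet flows (mol/h): A 313.73, B 1056.3
Sensible, products 25→64.0 °C: 3266.7 kJ/h
Q = ΔH = -40703 kJ/h = -11.306 kW
Heat removed = 11306 W

Q_out = 11300 W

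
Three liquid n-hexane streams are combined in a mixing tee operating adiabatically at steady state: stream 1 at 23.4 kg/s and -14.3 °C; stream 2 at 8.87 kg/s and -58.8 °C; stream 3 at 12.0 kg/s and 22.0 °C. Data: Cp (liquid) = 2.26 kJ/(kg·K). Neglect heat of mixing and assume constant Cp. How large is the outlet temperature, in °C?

No heat crosses the boundary, so H_out = H_in.
Σ ṁᵢCp,ᵢTᵢ = 23.4×2.26×-14.3 + 8.87×2.26×-58.8 + 12.0×2.26×22.0 = -1338.3
Σ ṁᵢCp,ᵢ = 23.4×2.26 + 8.87×2.26 + 12.0×2.26 = 100.05
T_out = -1338.3 / 100.05 = -13.376 °C

T_out = -13.4 °C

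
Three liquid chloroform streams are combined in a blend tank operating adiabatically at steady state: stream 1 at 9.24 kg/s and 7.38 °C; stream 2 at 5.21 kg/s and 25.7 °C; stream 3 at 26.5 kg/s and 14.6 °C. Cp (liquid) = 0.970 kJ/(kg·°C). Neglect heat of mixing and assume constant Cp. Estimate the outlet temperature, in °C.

No heat crosses the boundary, so H_out = H_in.
Σ ṁᵢCp,ᵢTᵢ = 9.24×0.970×7.38 + 5.21×0.970×25.7 + 26.5×0.970×14.6 = 571.32
Σ ṁᵢCp,ᵢ = 9.24×0.970 + 5.21×0.970 + 26.5×0.970 = 39.721
T_out = 571.32 / 39.721 = 14.383 °C

T_out = 14.4 °C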